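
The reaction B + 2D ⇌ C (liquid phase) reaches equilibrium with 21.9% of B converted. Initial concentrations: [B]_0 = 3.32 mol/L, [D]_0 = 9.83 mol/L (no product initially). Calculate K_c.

K_c = 0.004 (mol/L)^-2

Let X = conversion of B.
Concentrations: [B] = 3.32 − 3.32X; [D] = 9.83 − 6.64X; [C] = 3.32X.
At X = 0.219: [B] = 2.59, [D] = 8.38, [C] = 0.727.
K_c = [C] / ([B] [D]^2) = 0.004 (mol/L)^-2.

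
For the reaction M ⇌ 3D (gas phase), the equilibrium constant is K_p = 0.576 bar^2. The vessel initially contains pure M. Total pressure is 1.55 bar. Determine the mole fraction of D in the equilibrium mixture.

y_D = 0.495

Let X = conversion of M (basis 1 mol M); extent of reaction ξ = X.
Mole table: n_M = 1 − X; n_D = 3X.
Total moles n_T = 1 + 2X.
Mole fractions y_i = n_i/n_T; K_p = p_D^3 / (p_M) with p_i = y_i·P.
Equating to 0.576 bar^2 and solving on 0 < X < 1: X = 0.246.
Then n_D = 0.738, n_T = 1.49, so y_D = 0.495.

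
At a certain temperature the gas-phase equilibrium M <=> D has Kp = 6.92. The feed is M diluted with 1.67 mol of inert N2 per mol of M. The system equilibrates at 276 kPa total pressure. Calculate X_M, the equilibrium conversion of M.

Basis: 1 mol M initially; let X = conversion of M. Extent ξ = X.
Mole table: n_M = 1 − X; n_D = X; n_I = 1.67 (inert).
Since Δν = 0, n_T = 2.67 throughout.
With p_i = (n_i/n_T)P, Kp = p_D / (p_M).
Setting this equal to 6.92 and taking the physical root (0 < X < 1) gives X = 0.874.

X = 0.874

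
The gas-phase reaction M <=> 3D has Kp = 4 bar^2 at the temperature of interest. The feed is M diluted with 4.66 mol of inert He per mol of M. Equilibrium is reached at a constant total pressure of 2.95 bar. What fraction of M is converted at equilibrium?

Let X = conversion of M (basis 1 mol M); extent of reaction ξ = X.
Species balance: n_M = 1 − X; n_D = 3X; n_I = 4.66 (inert).
Total moles n_T = 5.66 + 2X.
Mole fractions y_i = n_i/n_T; Kp = p_D^3 / (p_M) with p_i = y_i·P.
This yields a degree-3 equation in X; solving on (0,1), X = 0.657.

X = 0.657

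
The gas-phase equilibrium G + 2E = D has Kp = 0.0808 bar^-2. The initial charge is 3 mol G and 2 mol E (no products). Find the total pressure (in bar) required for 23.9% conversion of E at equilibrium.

P = 3.08 bar

Basis: 2 mol E initially; let X = conversion of E. Extent ξ = X.
At extent ξ: n_G = 3 − X; n_E = 2 − 2X; n_D = X.
Total moles n_T = 5 − 2X.
Kp = p_D / (p_G p_E^2) with p_i = (n_i/n_T)·P.
At X = 0.239: the mole-fraction product g(X) = Π y_i^ν_i = 0.7641. Since Kp = g(X)·P^{-2}, P = (g/Kp)^(1/2) = (0.7641/0.0808)^(1/2) = 3.08 bar.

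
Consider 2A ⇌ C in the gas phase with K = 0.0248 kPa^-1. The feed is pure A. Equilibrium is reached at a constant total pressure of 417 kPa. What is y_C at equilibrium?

y_C = 0.734

Basis: 1 mol A initially; let X = conversion of A. Extent ξ = 0.5X.
At extent ξ: n_A = 1 − X; n_C = 0.5X.
n_T = Σnᵢ = 1 − 0.5X.
Mole fractions y_i = n_i/n_T; K = p_C / (p_A^2) with p_i = y_i·P.
Equating to 0.0248 kPa^-1 and solving on 0 < X < 1: X = 0.846.
Then n_C = 0.423, n_T = 0.577, so y_C = 0.734.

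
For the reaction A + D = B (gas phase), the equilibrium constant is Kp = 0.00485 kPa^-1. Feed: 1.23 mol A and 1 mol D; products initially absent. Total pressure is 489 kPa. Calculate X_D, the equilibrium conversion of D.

Take 1 mol D as basis and let X be its fractional conversion, so ξ = X.
Mole table: n_A = 1.23 − X; n_D = 1 − X; n_B = X.
Summing: n_T = 2.23 − X.
y_i = n_i/n_T, p_i = y_i·P. Kp = p_B / (p_A p_D).
Substituting and setting equal to 0.00485 kPa^-1 gives a polynomial in X; the root in (0,1) is X = 0.500.

X = 0.500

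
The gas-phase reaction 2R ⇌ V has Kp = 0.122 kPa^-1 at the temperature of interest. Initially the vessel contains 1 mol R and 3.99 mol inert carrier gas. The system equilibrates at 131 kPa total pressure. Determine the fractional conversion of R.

X = 0.685

Basis: 1 mol R initially; let X = conversion of R. Extent ξ = 0.5X.
Species balance: n_R = 1 − X; n_V = 0.5X; n_I = 3.99 (inert).
n_T = Σnᵢ = 4.99 − 0.5X.
With p_i = (n_i/n_T)P, Kp = p_V / (p_R^2).
This yields a degree-2 equation in X; solving on (0,1), X = 0.685.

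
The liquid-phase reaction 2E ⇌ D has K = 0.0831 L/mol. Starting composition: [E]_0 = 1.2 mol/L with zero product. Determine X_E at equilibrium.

X = 0.146

Let X = conversion of E; extent ξ = 1.2X/2 mol/L.
Concentrations: [E] = 1.2 − 1.2X; [D] = 0.6X.
K = [D] / ([E]^2).
Solving K = 0.0831 for X ∈ (0,1): X = 0.146.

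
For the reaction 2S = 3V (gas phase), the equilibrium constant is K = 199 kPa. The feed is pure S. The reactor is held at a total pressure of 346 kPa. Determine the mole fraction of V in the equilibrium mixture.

y_V = 0.514

Basis: 1 mol S initially; let X = conversion of S. Extent ξ = 0.5X.
Moles: n_S = 1 − X; n_V = 1.5X.
Summing: n_T = 1 + 0.5X.
With p_i = (n_i/n_T)P, K = p_V^3 / (p_S^2).
Setting this equal to 199 kPa and taking the physical root (0 < X < 1) gives X = 0.414.
Then n_V = 0.62, n_T = 1.21, so y_V = 0.514.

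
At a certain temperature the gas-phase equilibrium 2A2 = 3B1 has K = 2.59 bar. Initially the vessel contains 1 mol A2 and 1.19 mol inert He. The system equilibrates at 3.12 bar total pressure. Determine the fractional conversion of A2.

Take 1 mol A2 as basis and let X be its fractional conversion, so ξ = 0.5X.
At extent ξ: n_A2 = 1 − X; n_B1 = 1.5X; n_I = 1.19 (inert).
n_T = Σnᵢ = 2.19 + 0.5X.
y_i = n_i/n_T, p_i = y_i·P. K = p_B1^3 / (p_A2^2).
This yields a degree-3 equation in X; solving on (0,1), X = 0.519.

X = 0.519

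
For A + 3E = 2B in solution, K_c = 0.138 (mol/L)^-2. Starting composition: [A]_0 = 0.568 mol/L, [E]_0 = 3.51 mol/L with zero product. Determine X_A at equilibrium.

X = 0.605

Let X = conversion of A; extent ξ = 0.568·X mol/L.
Concentrations: [A] = 0.568 − 0.568X; [E] = 3.51 − 1.7X; [B] = 1.14X.
K_c = [B]^2 / ([A] [E]^3).
This equals 0.138 at X = 0.605 (the root in 0 < X < 1).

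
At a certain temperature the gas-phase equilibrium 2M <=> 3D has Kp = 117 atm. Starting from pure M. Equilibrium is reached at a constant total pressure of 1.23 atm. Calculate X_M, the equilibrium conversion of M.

X = 0.872

Take 1 mol M as basis and let X be its fractional conversion, so ξ = 0.5X.
Moles: n_M = 1 − X; n_D = 1.5X.
n_T = Σnᵢ = 1 + 0.5X.
y_i = n_i/n_T, p_i = y_i·P. Kp = p_D^3 / (p_M^2).
This yields a degree-3 equation in X; solving on (0,1), X = 0.872.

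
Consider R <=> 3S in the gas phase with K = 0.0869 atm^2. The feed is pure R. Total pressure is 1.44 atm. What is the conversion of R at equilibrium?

Take 1 mol R as basis and let X be its fractional conversion, so ξ = X.
At extent ξ: n_R = 1 − X; n_S = 3X.
Total moles n_T = 1 + 2X.
Mole fractions y_i = n_i/n_T; K = p_S^3 / (p_R) with p_i = y_i·P.
Setting this equal to 0.0869 atm^2 and taking the physical root (0 < X < 1) gives X = 0.129.

X = 0.129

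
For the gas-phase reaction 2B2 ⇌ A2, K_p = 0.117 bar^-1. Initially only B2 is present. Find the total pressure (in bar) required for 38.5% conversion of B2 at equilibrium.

P = 3.51 bar

Take 1 mol B2 as basis and let X be its fractional conversion, so ξ = 0.5X.
Mole table: n_B2 = 1 − X; n_A2 = 0.5X.
Summing: n_T = 1 − 0.5X.
K_p = p_A2 / (p_B2^2) with p_i = (n_i/n_T)·P.
At X = 0.385: the mole-fraction product g(X) = Π y_i^ν_i = 0.411. Since K_p = g(X)·P^{-1}, P = (g/K_p)^(1/1) = (0.411/0.117)^(1/1) = 3.51 bar.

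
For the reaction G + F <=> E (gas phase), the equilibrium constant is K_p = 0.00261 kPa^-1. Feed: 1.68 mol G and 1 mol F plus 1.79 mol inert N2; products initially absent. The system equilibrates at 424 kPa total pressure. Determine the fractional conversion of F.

X = 0.271

Take 1 mol F as basis and let X be its fractional conversion, so ξ = X.
Species balance: n_G = 1.68 − X; n_F = 1 − X; n_E = X; n_I = 1.79 (inert).
Summing: n_T = 4.47 − X.
With p_i = (n_i/n_T)P, K_p = p_E / (p_G p_F).
Setting this equal to 0.00261 kPa^-1 and taking the physical root (0 < X < 1) gives X = 0.271.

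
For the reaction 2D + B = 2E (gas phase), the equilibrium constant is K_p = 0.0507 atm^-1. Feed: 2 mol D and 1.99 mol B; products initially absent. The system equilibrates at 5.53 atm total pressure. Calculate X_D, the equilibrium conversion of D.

X = 0.265

Let X = conversion of D (basis 2 mol D); extent of reaction ξ = X.
Species balance: n_D = 2 − 2X; n_B = 1.99 − X; n_E = 2X.
n_T = Σnᵢ = 3.99 − X.
With p_i = (n_i/n_T)P, K_p = p_E^2 / (p_D^2 p_B).
Equating to 0.0507 atm^-1 and solving on 0 < X < 1: X = 0.265.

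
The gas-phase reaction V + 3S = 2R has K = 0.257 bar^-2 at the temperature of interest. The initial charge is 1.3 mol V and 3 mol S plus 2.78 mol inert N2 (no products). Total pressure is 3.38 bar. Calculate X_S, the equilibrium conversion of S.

Take 3 mol S as basis and let X be its fractional conversion, so ξ = X.
Species balance: n_V = 1.3 − X; n_S = 3 − 3X; n_R = 2X; n_I = 2.78 (inert).
Total moles n_T = 7.08 − 2X.
Mole fractions y_i = n_i/n_T; K = p_R^2 / (p_V p_S^3) with p_i = y_i·P.
Equating to 0.257 bar^-2 and solving on 0 < X < 1: X = 0.353.

X = 0.353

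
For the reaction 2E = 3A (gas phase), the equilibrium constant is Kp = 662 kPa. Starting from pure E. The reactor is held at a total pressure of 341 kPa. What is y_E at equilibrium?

y_E = 0.364

Basis: 1 mol E initially; let X = conversion of E. Extent ξ = 0.5X.
At extent ξ: n_E = 1 − X; n_A = 1.5X.
n_T = Σnᵢ = 1 + 0.5X.
With p_i = (n_i/n_T)P, Kp = p_A^3 / (p_E^2).
Setting this equal to 662 kPa and taking the physical root (0 < X < 1) gives X = 0.538.
Then n_E = 0.462, n_T = 1.27, so y_E = 0.364.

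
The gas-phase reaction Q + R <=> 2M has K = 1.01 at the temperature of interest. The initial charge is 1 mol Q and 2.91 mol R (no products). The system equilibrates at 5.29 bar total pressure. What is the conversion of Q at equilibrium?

X = 0.531

Basis: 1 mol Q initially; let X = conversion of Q. Extent ξ = X.
At extent ξ: n_Q = 1 − X; n_R = 2.91 − X; n_M = 2X.
Total moles n_T = 3.91 (Δν = 0, constant).
y_i = n_i/n_T, p_i = y_i·P. K = p_M^2 / (p_Q p_R).
Setting this equal to 1.01 and taking the physical root (0 < X < 1) gives X = 0.531.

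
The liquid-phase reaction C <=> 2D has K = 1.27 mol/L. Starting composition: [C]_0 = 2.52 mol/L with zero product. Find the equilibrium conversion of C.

Let X = conversion of C; extent ξ = 2.52·X mol/L.
Concentrations: [C] = 2.52 − 2.52X; [D] = 5.04X.
K = [D]^2 / ([C]).
Setting equal to 1.27 and solving for X on (0,1) gives X = 0.298.

X = 0.298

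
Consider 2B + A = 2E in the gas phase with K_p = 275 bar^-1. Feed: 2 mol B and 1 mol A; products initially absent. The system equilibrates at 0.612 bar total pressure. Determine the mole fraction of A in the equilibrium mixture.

Let X = conversion of B (basis 2 mol B); extent of reaction ξ = X.
Moles: n_B = 2 − 2X; n_A = 1 − X; n_E = 2X.
n_T = Σnᵢ = 3 − X.
Mole fractions y_i = n_i/n_T; K_p = p_E^2 / (p_B^2 p_A) with p_i = y_i·P.
Setting this equal to 275 bar^-1 and taking the physical root (0 < X < 1) gives X = 0.797.
Then n_A = 0.203, n_T = 2.2, so y_A = 0.092.

y_A = 0.092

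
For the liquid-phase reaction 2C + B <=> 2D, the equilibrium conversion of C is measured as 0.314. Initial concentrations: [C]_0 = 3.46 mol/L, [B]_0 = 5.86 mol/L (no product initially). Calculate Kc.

Let X = conversion of C.
Concentrations: [C] = 3.46 − 3.46X; [B] = 5.86 − 1.73X; [D] = 3.46X.
At X = 0.314: [C] = 2.37, [B] = 5.32, [D] = 1.09.
Kc = [D]^2 / ([C]^2 [B]) = 0.0394 L/mol.

Kc = 0.0394 L/mol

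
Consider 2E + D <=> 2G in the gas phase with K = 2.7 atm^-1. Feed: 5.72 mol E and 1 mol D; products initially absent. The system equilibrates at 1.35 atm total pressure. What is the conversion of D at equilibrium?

Basis: 1 mol D initially; let X = conversion of D. Extent ξ = X.
Mole table: n_E = 5.72 − 2X; n_D = 1 − X; n_G = 2X.
Total moles n_T = 6.72 − X.
With p_i = (n_i/n_T)P, K = p_G^2 / (p_E^2 p_D).
Substituting and setting equal to 2.7 atm^-1 gives a polynomial in X; the root in (0,1) is X = 0.775.

X = 0.775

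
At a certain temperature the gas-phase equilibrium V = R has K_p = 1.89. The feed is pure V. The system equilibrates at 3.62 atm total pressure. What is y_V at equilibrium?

y_V = 0.346

Basis: 1 mol V initially; let X = conversion of V. Extent ξ = X.
Species balance: n_V = 1 − X; n_R = X.
Since Δν = 0, n_T = 1 throughout.
With p_i = (n_i/n_T)P, K_p = p_R / (p_V).
Equating to 1.89 and solving on 0 < X < 1: X = 0.654.
Then n_V = 0.346, n_T = 1, so y_V = 0.346.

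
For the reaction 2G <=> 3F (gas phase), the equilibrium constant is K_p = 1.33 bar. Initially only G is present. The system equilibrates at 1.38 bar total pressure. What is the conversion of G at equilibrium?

X = 0.465

Basis: 1 mol G initially; let X = conversion of G. Extent ξ = 0.5X.
At extent ξ: n_G = 1 − X; n_F = 1.5X.
Total moles n_T = 1 + 0.5X.
With p_i = (n_i/n_T)P, K_p = p_F^3 / (p_G^2).
This yields a degree-3 equation in X; solving on (0,1), X = 0.465.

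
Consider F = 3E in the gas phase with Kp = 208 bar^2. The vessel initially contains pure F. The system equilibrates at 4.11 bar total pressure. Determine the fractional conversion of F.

X = 0.825

Take 1 mol F as basis and let X be its fractional conversion, so ξ = X.
Moles: n_F = 1 − X; n_E = 3X.
n_T = Σnᵢ = 1 + 2X.
With p_i = (n_i/n_T)P, Kp = p_E^3 / (p_F).
Equating to 208 bar^2 and solving on 0 < X < 1: X = 0.825.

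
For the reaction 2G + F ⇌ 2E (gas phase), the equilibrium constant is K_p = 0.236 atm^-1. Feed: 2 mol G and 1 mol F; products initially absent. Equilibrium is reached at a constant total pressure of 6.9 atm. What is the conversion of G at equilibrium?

Basis: 2 mol G initially; let X = conversion of G. Extent ξ = X.
Species balance: n_G = 2 − 2X; n_F = 1 − X; n_E = 2X.
n_T = Σnᵢ = 3 − X.
Mole fractions y_i = n_i/n_T; K_p = p_E^2 / (p_G^2 p_F) with p_i = y_i·P.
Equating to 0.236 atm^-1 and solving on 0 < X < 1: X = 0.383.

X = 0.383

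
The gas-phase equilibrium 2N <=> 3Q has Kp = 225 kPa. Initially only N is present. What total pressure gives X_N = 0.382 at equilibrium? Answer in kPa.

Basis: 1 mol N initially; let X = conversion of N. Extent ξ = 0.5X.
At extent ξ: n_N = 1 − X; n_Q = 1.5X.
n_T = Σnᵢ = 1 + 0.5X.
Kp = p_Q^3 / (p_N^2) with p_i = (n_i/n_T)·P.
At X = 0.382: the mole-fraction product g(X) = Π y_i^ν_i = 0.4136. Since Kp = g(X)·P^{1}, P = (Kp/g)^(1/1) = (225/0.4136)^(1/1) = 544 kPa.

P = 544 kPa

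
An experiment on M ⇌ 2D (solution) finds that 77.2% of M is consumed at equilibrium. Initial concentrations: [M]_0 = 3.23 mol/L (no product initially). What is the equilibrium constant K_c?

K_c = 33.8 mol/L

Let X = conversion of M.
Concentrations: [M] = 3.23 − 3.23X; [D] = 6.46X.
At X = 0.772: [M] = 0.736, [D] = 4.99.
K_c = [D]^2 / ([M]) = 33.8 mol/L.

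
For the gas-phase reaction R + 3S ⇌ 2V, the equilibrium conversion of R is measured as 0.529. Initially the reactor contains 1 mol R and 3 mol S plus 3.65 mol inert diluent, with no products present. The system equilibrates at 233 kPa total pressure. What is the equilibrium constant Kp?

Kp = 0.000674 kPa^-2

Take 1 mol R as basis and let X be its fractional conversion, so ξ = X.
Species balance: n_R = 1 − X; n_S = 3 − 3X; n_V = 2X; n_I = 3.65 (inert).
n_T = Σnᵢ = 7.65 − 2X.
At X = 0.529: n_R = 0.471, n_S = 1.41, n_V = 1.06, n_T = 6.59.
p_i = (n_i/n_T)·P. Kp = p_V^2 / (p_R p_S^3) = 0.000674 kPa^-2.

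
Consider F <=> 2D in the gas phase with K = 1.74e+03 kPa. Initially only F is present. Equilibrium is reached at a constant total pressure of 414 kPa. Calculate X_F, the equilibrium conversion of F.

Let X = conversion of F (basis 1 mol F); extent of reaction ξ = X.
Moles: n_F = 1 − X; n_D = 2X.
Summing: n_T = 1 + X.
With p_i = (n_i/n_T)P, K = p_D^2 / (p_F).
Equating to 1.74e+03 kPa and solving on 0 < X < 1: X = 0.716.

X = 0.716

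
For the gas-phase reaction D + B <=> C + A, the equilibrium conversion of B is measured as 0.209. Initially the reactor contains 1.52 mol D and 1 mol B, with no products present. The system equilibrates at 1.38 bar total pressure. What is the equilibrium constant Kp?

Let X = conversion of B (basis 1 mol B); extent of reaction ξ = X.
Species balance: n_D = 1.52 − X; n_B = 1 − X; n_C = X; n_A = X.
Total moles n_T = 2.52 (Δν = 0, constant).
At X = 0.209: n_D = 1.31, n_B = 0.791, n_C = 0.209, n_A = 0.209, n_T = 2.52.
p_i = (n_i/n_T)·P. Kp = p_C p_A / (p_D p_B) = 0.0421.

Kp = 0.0421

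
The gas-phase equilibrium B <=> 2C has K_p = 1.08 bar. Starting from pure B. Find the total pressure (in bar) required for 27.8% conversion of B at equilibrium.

Take 1 mol B as basis and let X be its fractional conversion, so ξ = X.
At extent ξ: n_B = 1 − X; n_C = 2X.
Summing: n_T = 1 + X.
K_p = p_C^2 / (p_B) with p_i = (n_i/n_T)·P.
At X = 0.278: the mole-fraction product g(X) = Π y_i^ν_i = 0.335. Since K_p = g(X)·P^{1}, P = (K_p/g)^(1/1) = (1.08/0.335)^(1/1) = 3.22 bar.

P = 3.22 bar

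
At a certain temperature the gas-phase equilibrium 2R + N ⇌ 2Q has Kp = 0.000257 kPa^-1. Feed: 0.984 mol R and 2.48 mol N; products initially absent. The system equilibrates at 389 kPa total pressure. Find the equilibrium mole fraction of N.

Basis: 0.984 mol R initially; let X = conversion of R. Extent ξ = 0.492X.
Moles: n_R = 0.984 − 0.984X; n_N = 2.48 − 0.492X; n_Q = 0.984X.
Summing: n_T = 3.46 − 0.492X.
Mole fractions y_i = n_i/n_T; Kp = p_Q^2 / (p_R^2 p_N) with p_i = y_i·P.
This yields a degree-3 equation in X; solving on (0,1), X = 0.210.
Then n_N = 2.38, n_T = 3.36, so y_N = 0.707.

y_N = 0.707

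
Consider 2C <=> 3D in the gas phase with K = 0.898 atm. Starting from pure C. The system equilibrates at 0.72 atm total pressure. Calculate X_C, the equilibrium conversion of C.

X = 0.492

Take 1 mol C as basis and let X be its fractional conversion, so ξ = 0.5X.
Moles: n_C = 1 − X; n_D = 1.5X.
Summing: n_T = 1 + 0.5X.
Mole fractions y_i = n_i/n_T; K = p_D^3 / (p_C^2) with p_i = y_i·P.
This yields a degree-3 equation in X; solving on (0,1), X = 0.492.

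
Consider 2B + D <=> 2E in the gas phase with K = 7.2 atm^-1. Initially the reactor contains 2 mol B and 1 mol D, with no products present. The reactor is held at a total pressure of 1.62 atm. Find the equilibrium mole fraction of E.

Basis: 2 mol B initially; let X = conversion of B. Extent ξ = X.
Moles: n_B = 2 − 2X; n_D = 1 − X; n_E = 2X.
n_T = Σnᵢ = 3 − X.
With p_i = (n_i/n_T)P, K = p_E^2 / (p_B^2 p_D).
This yields a degree-3 equation in X; solving on (0,1), X = 0.586.
Then n_E = 1.17, n_T = 2.41, so y_E = 0.485.

y_E = 0.485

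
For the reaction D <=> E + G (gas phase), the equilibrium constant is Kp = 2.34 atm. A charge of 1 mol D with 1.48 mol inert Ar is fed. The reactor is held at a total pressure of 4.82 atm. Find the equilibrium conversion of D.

X = 0.690

Basis: 1 mol D initially; let X = conversion of D. Extent ξ = X.
Species balance: n_D = 1 − X; n_E = X; n_G = X; n_I = 1.48 (inert).
n_T = Σnᵢ = 2.48 + X.
Mole fractions y_i = n_i/n_T; Kp = p_E p_G / (p_D) with p_i = y_i·P.
Substituting and setting equal to 2.34 atm gives a polynomial in X; the root in (0,1) is X = 0.690.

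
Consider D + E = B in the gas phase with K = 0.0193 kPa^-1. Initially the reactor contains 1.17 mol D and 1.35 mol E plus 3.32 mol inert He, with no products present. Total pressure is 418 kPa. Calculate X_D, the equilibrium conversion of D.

X = 0.530

Take 1.17 mol D as basis and let X be its fractional conversion, so ξ = 1.17X.
At extent ξ: n_D = 1.17 − 1.17X; n_E = 1.35 − 1.17X; n_B = 1.17X; n_I = 3.32 (inert).
n_T = Σnᵢ = 5.84 − 1.17X.
Mole fractions y_i = n_i/n_T; K = p_B / (p_D p_E) with p_i = y_i·P.
Substituting and setting equal to 0.0193 kPa^-1 gives a polynomial in X; the root in (0,1) is X = 0.530.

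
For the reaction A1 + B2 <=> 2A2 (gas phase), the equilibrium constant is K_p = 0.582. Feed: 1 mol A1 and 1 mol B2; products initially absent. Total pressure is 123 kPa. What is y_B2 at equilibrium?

y_B2 = 0.362

Take 1 mol A1 as basis and let X be its fractional conversion, so ξ = X.
At extent ξ: n_A1 = 1 − X; n_B2 = 1 − X; n_A2 = 2X.
n_T stays at 2 (no change in mole number).
y_i = n_i/n_T, p_i = y_i·P. K_p = p_A2^2 / (p_A1 p_B2).
Setting this equal to 0.582 and taking the physical root (0 < X < 1) gives X = 0.276.
Then n_B2 = 0.724, n_T = 2, so y_B2 = 0.362.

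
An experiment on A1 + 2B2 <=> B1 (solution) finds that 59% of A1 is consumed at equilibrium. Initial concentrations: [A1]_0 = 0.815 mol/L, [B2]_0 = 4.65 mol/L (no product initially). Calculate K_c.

Let X = conversion of A1.
Concentrations: [A1] = 0.815 − 0.815X; [B2] = 4.65 − 1.63X; [B1] = 0.815X.
At X = 0.59: [A1] = 0.334, [B2] = 3.69, [B1] = 0.481.
K_c = [B1] / ([A1] [B2]^2) = 0.106 (mol/L)^-2.

K_c = 0.106 (mol/L)^-2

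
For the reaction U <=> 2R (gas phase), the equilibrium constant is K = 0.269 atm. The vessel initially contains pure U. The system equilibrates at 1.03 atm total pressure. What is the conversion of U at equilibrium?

X = 0.248

Let X = conversion of U (basis 1 mol U); extent of reaction ξ = X.
Species balance: n_U = 1 − X; n_R = 2X.
n_T = Σnᵢ = 1 + X.
Mole fractions y_i = n_i/n_T; K = p_R^2 / (p_U) with p_i = y_i·P.
Substituting and setting equal to 0.269 atm gives a polynomial in X; the root in (0,1) is X = 0.248.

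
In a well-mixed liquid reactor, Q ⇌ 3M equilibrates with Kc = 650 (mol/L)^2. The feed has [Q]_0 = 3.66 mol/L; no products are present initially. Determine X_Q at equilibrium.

X = 0.758

Let X = conversion of Q; extent ξ = 3.66·X mol/L.
Concentrations: [Q] = 3.66 − 3.66X; [M] = 11X.
Kc = [M]^3 / ([Q]).
Equating to 650 (mol/L)^2: the physical root is X = 0.758.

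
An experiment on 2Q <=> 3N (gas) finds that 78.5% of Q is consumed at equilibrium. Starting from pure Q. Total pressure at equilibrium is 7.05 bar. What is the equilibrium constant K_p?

Take 1 mol Q as basis and let X be its fractional conversion, so ξ = 0.5X.
Moles: n_Q = 1 − X; n_N = 1.5X.
n_T = Σnᵢ = 1 + 0.5X.
At X = 0.785: n_Q = 0.215, n_N = 1.18, n_T = 1.39.
p_i = (n_i/n_T)·P. K_p = p_N^3 / (p_Q^2) = 179 bar.

K_p = 179 bar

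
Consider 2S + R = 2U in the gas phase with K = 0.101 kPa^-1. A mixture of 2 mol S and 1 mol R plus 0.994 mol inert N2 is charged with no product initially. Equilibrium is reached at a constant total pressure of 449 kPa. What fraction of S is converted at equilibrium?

X = 0.677

Take 2 mol S as basis and let X be its fractional conversion, so ξ = X.
Species balance: n_S = 2 − 2X; n_R = 1 − X; n_U = 2X; n_I = 0.994 (inert).
Total moles n_T = 3.99 − X.
Mole fractions y_i = n_i/n_T; K = p_U^2 / (p_S^2 p_R) with p_i = y_i·P.
Substituting and setting equal to 0.101 kPa^-1 gives a polynomial in X; the root in (0,1) is X = 0.677.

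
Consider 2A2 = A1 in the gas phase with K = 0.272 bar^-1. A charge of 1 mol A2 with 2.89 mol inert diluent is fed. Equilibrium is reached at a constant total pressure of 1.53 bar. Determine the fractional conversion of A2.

X = 0.156

Basis: 1 mol A2 initially; let X = conversion of A2. Extent ξ = 0.5X.
Moles: n_A2 = 1 − X; n_A1 = 0.5X; n_I = 2.89 (inert).
Summing: n_T = 3.89 − 0.5X.
y_i = n_i/n_T, p_i = y_i·P. K = p_A1 / (p_A2^2).
Substituting and setting equal to 0.272 bar^-1 gives a polynomial in X; the root in (0,1) is X = 0.156.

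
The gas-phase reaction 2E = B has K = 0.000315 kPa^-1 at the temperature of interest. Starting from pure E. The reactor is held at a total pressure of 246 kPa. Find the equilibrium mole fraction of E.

Take 1 mol E as basis and let X be its fractional conversion, so ξ = 0.5X.
At extent ξ: n_E = 1 − X; n_B = 0.5X.
n_T = Σnᵢ = 1 − 0.5X.
With p_i = (n_i/n_T)P, K = p_B / (p_E^2).
Setting this equal to 0.000315 kPa^-1 and taking the physical root (0 < X < 1) gives X = 0.126.
Then n_E = 0.874, n_T = 0.937, so y_E = 0.933.

y_E = 0.933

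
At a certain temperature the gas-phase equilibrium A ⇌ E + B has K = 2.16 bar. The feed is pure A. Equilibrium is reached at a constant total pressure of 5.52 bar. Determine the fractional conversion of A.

Let X = conversion of A (basis 1 mol A); extent of reaction ξ = X.
Species balance: n_A = 1 − X; n_E = X; n_B = X.
Total moles n_T = 1 + X.
With p_i = (n_i/n_T)P, K = p_E p_B / (p_A).
Equating to 2.16 bar and solving on 0 < X < 1: X = 0.530.

X = 0.530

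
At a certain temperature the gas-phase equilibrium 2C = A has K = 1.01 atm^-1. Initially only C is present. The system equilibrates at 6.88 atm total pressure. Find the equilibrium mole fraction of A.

y_A = 0.686

Let X = conversion of C (basis 1 mol C); extent of reaction ξ = 0.5X.
Species balance: n_C = 1 − X; n_A = 0.5X.
Summing: n_T = 1 − 0.5X.
With p_i = (n_i/n_T)P, K = p_A / (p_C^2).
This yields a degree-2 equation in X; solving on (0,1), X = 0.814.
Then n_A = 0.407, n_T = 0.593, so y_A = 0.686.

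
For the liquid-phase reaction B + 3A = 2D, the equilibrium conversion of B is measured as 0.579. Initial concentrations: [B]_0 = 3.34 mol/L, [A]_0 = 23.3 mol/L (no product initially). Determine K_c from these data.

K_c = 0.00199 (mol/L)^-2

Let X = conversion of B.
Concentrations: [B] = 3.34 − 3.34X; [A] = 23.3 − 10X; [D] = 6.68X.
At X = 0.579: [B] = 1.41, [A] = 17.5, [D] = 3.87.
K_c = [D]^2 / ([B] [A]^3) = 0.00199 (mol/L)^-2.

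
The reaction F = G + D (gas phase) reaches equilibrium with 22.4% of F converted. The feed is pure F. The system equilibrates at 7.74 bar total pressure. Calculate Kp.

Kp = 0.409 bar

Let X = conversion of F (basis 1 mol F); extent of reaction ξ = X.
At extent ξ: n_F = 1 − X; n_G = X; n_D = X.
Total moles n_T = 1 + X.
At X = 0.224: n_F = 0.776, n_G = 0.224, n_D = 0.224, n_T = 1.22.
p_i = (n_i/n_T)·P. Kp = p_G p_D / (p_F) = 0.409 bar.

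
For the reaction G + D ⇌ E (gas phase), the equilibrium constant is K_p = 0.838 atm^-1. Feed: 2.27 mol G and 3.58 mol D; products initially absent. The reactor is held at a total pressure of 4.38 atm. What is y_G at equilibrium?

y_G = 0.186

Basis: 2.27 mol G initially; let X = conversion of G. Extent ξ = 2.27X.
Mole table: n_G = 2.27 − 2.27X; n_D = 3.58 − 2.27X; n_E = 2.27X.
n_T = Σnᵢ = 5.85 − 2.27X.
With p_i = (n_i/n_T)P, K_p = p_E / (p_G p_D).
Equating to 0.838 atm^-1 and solving on 0 < X < 1: X = 0.640.
Then n_G = 0.818, n_T = 4.4, so y_G = 0.186.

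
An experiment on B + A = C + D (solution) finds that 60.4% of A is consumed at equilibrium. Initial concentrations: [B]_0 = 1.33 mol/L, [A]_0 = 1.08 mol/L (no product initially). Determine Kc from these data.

Kc = 1.47

Let X = conversion of A.
Concentrations: [B] = 1.33 − 1.08X; [A] = 1.08 − 1.08X; [C] = 1.08X; [D] = 1.08X.
At X = 0.604: [B] = 0.678, [A] = 0.428, [C] = 0.652, [D] = 0.652.
Kc = [C] [D] / ([B] [A]) = 1.47.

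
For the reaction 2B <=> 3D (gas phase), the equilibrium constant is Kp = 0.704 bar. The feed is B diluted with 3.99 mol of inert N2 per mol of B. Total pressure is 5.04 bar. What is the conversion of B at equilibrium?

X = 0.418

Basis: 1 mol B initially; let X = conversion of B. Extent ξ = 0.5X.
At extent ξ: n_B = 1 − X; n_D = 1.5X; n_I = 3.99 (inert).
Summing: n_T = 4.99 + 0.5X.
y_i = n_i/n_T, p_i = y_i·P. Kp = p_D^3 / (p_B^2).
This yields a degree-3 equation in X; solving on (0,1), X = 0.418.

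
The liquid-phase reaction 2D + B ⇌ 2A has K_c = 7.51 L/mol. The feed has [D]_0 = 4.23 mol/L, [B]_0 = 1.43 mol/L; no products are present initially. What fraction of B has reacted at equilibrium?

Let X = conversion of B; extent ξ = 1.43·X mol/L.
Concentrations: [D] = 4.23 − 2.86X; [B] = 1.43 − 1.43X; [A] = 2.86X.
K_c = [A]^2 / ([D]^2 [B]).
This equals 7.51 at X = 0.840 (the root in 0 < X < 1).

X = 0.840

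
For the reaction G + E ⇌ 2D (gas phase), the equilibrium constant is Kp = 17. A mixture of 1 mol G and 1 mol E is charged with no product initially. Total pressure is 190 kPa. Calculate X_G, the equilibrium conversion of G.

Take 1 mol G as basis and let X be its fractional conversion, so ξ = X.
At extent ξ: n_G = 1 − X; n_E = 1 − X; n_D = 2X.
Since Δν = 0, n_T = 2 throughout.
Mole fractions y_i = n_i/n_T; Kp = p_D^2 / (p_G p_E) with p_i = y_i·P.
Substituting and setting equal to 17 gives a polynomial in X; the root in (0,1) is X = 0.673.

X = 0.673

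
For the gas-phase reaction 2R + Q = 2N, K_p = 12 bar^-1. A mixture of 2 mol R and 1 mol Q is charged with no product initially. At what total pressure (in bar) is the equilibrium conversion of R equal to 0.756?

P = 7.36 bar

Basis: 2 mol R initially; let X = conversion of R. Extent ξ = X.
Moles: n_R = 2 − 2X; n_Q = 1 − X; n_N = 2X.
n_T = Σnᵢ = 3 − X.
K_p = p_N^2 / (p_R^2 p_Q) with p_i = (n_i/n_T)·P.
At X = 0.756: the mole-fraction product g(X) = Π y_i^ν_i = 88.29. Since K_p = g(X)·P^{-1}, P = (g/K_p)^(1/1) = (88.29/12)^(1/1) = 7.36 bar.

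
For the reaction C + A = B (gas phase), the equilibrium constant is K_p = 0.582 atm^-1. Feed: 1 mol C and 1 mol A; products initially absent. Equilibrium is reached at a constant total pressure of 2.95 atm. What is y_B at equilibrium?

Let X = conversion of C (basis 1 mol C); extent of reaction ξ = X.
At extent ξ: n_C = 1 − X; n_A = 1 − X; n_B = X.
n_T = Σnᵢ = 2 − X.
y_i = n_i/n_T, p_i = y_i·P. K_p = p_B / (p_C p_A).
This yields a degree-2 equation in X; solving on (0,1), X = 0.393.
Then n_B = 0.393, n_T = 1.61, so y_B = 0.245.

y_B = 0.245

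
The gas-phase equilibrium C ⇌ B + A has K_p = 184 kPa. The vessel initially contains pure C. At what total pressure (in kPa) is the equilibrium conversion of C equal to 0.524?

P = 486 kPa

Basis: 1 mol C initially; let X = conversion of C. Extent ξ = X.
Moles: n_C = 1 − X; n_B = X; n_A = X.
Summing: n_T = 1 + X.
K_p = p_B p_A / (p_C) with p_i = (n_i/n_T)·P.
At X = 0.524: the mole-fraction product g(X) = Π y_i^ν_i = 0.3785. Since K_p = g(X)·P^{1}, P = (K_p/g)^(1/1) = (184/0.3785)^(1/1) = 486 kPa.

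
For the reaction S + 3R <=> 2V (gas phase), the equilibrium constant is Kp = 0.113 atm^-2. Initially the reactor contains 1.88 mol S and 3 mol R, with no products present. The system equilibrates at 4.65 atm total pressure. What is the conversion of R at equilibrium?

Take 3 mol R as basis and let X be its fractional conversion, so ξ = X.
Moles: n_S = 1.88 − X; n_R = 3 − 3X; n_V = 2X.
Summing: n_T = 4.88 − 2X.
Mole fractions y_i = n_i/n_T; Kp = p_V^2 / (p_S p_R^3) with p_i = y_i·P.
This yields a degree-4 equation in X; solving on (0,1), X = 0.471.

X = 0.471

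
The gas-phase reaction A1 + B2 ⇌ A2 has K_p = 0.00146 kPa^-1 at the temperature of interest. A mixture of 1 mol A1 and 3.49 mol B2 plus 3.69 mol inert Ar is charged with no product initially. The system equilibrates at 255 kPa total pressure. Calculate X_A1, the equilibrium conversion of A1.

X = 0.134

Basis: 1 mol A1 initially; let X = conversion of A1. Extent ξ = X.
Mole table: n_A1 = 1 − X; n_B2 = 3.49 − X; n_A2 = X; n_I = 3.69 (inert).
Total moles n_T = 8.18 − X.
Mole fractions y_i = n_i/n_T; K_p = p_A2 / (p_A1 p_B2) with p_i = y_i·P.
This yields a degree-2 equation in X; solving on (0,1), X = 0.134.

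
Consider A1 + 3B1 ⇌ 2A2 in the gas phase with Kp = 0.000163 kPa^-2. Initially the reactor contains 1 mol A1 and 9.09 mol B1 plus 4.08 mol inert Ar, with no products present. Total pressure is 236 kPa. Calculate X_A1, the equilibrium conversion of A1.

X = 0.833

Take 1 mol A1 as basis and let X be its fractional conversion, so ξ = X.
At extent ξ: n_A1 = 1 − X; n_B1 = 9.09 − 3X; n_A2 = 2X; n_I = 4.08 (inert).
n_T = Σnᵢ = 14.2 − 2X.
y_i = n_i/n_T, p_i = y_i·P. Kp = p_A2^2 / (p_A1 p_B1^3).
Setting this equal to 0.000163 kPa^-2 and taking the physical root (0 < X < 1) gives X = 0.833.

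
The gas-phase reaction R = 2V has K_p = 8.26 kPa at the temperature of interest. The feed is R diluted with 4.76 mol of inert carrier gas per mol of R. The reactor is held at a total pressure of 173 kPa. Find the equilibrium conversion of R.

Take 1 mol R as basis and let X be its fractional conversion, so ξ = X.
Species balance: n_R = 1 − X; n_V = 2X; n_I = 4.76 (inert).
n_T = Σnᵢ = 5.76 + X.
y_i = n_i/n_T, p_i = y_i·P. K_p = p_V^2 / (p_R).
Substituting and setting equal to 8.26 kPa gives a polynomial in X; the root in (0,1) is X = 0.234.

X = 0.234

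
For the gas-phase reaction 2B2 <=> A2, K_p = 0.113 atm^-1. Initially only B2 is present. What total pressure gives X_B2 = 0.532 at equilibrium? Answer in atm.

Let X = conversion of B2 (basis 1 mol B2); extent of reaction ξ = 0.5X.
Mole table: n_B2 = 1 − X; n_A2 = 0.5X.
n_T = Σnᵢ = 1 − 0.5X.
K_p = p_A2 / (p_B2^2) with p_i = (n_i/n_T)·P.
At X = 0.532: the mole-fraction product g(X) = Π y_i^ν_i = 0.8914. Since K_p = g(X)·P^{-1}, P = (g/K_p)^(1/1) = (0.8914/0.113)^(1/1) = 7.89 atm.

P = 7.89 atm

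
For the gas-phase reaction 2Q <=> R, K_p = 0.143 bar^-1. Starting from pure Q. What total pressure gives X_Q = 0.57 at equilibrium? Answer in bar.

Let X = conversion of Q (basis 1 mol Q); extent of reaction ξ = 0.5X.
Mole table: n_Q = 1 − X; n_R = 0.5X.
n_T = Σnᵢ = 1 − 0.5X.
K_p = p_R / (p_Q^2) with p_i = (n_i/n_T)·P.
At X = 0.57: the mole-fraction product g(X) = Π y_i^ν_i = 1.102. Since K_p = g(X)·P^{-1}, P = (g/K_p)^(1/1) = (1.102/0.143)^(1/1) = 7.71 bar.

P = 7.71 bar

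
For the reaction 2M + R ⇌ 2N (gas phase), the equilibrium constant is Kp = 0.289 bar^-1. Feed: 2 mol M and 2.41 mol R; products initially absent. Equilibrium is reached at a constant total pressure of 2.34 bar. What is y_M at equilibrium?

Take 2 mol M as basis and let X be its fractional conversion, so ξ = X.
Species balance: n_M = 2 − 2X; n_R = 2.41 − X; n_N = 2X.
n_T = Σnᵢ = 4.41 − X.
y_i = n_i/n_T, p_i = y_i·P. Kp = p_N^2 / (p_M^2 p_R).
This yields a degree-3 equation in X; solving on (0,1), X = 0.369.
Then n_M = 1.26, n_T = 4.04, so y_M = 0.312.

y_M = 0.312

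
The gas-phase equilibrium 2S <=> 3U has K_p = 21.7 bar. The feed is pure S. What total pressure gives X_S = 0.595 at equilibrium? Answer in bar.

P = 6.5 bar

Basis: 1 mol S initially; let X = conversion of S. Extent ξ = 0.5X.
At extent ξ: n_S = 1 − X; n_U = 1.5X.
n_T = Σnᵢ = 1 + 0.5X.
K_p = p_U^3 / (p_S^2) with p_i = (n_i/n_T)·P.
At X = 0.595: the mole-fraction product g(X) = Π y_i^ν_i = 3.34. Since K_p = g(X)·P^{1}, P = (K_p/g)^(1/1) = (21.7/3.34)^(1/1) = 6.5 bar.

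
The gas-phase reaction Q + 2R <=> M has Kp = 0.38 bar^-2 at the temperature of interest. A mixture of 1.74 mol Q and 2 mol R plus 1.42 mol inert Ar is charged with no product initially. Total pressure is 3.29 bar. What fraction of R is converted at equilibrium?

Take 2 mol R as basis and let X be its fractional conversion, so ξ = X.
At extent ξ: n_Q = 1.74 − X; n_R = 2 − 2X; n_M = X; n_I = 1.42 (inert).
Summing: n_T = 5.16 − 2X.
Mole fractions y_i = n_i/n_T; Kp = p_M / (p_Q p_R^2) with p_i = y_i·P.
Equating to 0.38 bar^-2 and solving on 0 < X < 1: X = 0.408.

X = 0.408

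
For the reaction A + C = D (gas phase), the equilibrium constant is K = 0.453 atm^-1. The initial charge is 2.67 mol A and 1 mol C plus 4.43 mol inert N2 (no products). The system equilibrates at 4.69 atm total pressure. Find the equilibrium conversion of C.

X = 0.386

Let X = conversion of C (basis 1 mol C); extent of reaction ξ = X.
Species balance: n_A = 2.67 − X; n_C = 1 − X; n_D = X; n_I = 4.43 (inert).
Total moles n_T = 8.1 − X.
y_i = n_i/n_T, p_i = y_i·P. K = p_D / (p_A p_C).
Substituting and setting equal to 0.453 atm^-1 gives a polynomial in X; the root in (0,1) is X = 0.386.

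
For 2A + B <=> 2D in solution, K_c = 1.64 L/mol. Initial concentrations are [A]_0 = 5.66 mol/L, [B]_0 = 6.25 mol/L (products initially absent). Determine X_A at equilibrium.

Let X = conversion of A; extent ξ = 5.66X/2 mol/L.
Concentrations: [A] = 5.66 − 5.66X; [B] = 6.25 − 2.83X; [D] = 5.66X.
K_c = [D]^2 / ([A]^2 [B]).
This equals 1.64 at X = 0.724 (the root in 0 < X < 1).

X = 0.724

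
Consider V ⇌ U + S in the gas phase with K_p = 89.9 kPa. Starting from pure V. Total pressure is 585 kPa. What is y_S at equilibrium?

Let X = conversion of V (basis 1 mol V); extent of reaction ξ = X.
Mole table: n_V = 1 − X; n_U = X; n_S = X.
Summing: n_T = 1 + X.
Mole fractions y_i = n_i/n_T; K_p = p_U p_S / (p_V) with p_i = y_i·P.
Equating to 89.9 kPa and solving on 0 < X < 1: X = 0.365.
Then n_S = 0.365, n_T = 1.36, so y_S = 0.267.

y_S = 0.267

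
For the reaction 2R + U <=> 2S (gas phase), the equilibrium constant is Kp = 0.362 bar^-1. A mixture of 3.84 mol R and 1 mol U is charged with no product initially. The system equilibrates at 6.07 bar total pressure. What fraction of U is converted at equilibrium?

Basis: 1 mol U initially; let X = conversion of U. Extent ξ = X.
Moles: n_R = 3.84 − 2X; n_U = 1 − X; n_S = 2X.
Summing: n_T = 4.84 − X.
Mole fractions y_i = n_i/n_T; Kp = p_S^2 / (p_R^2 p_U) with p_i = y_i·P.
Setting this equal to 0.362 bar^-1 and taking the physical root (0 < X < 1) gives X = 0.600.

X = 0.600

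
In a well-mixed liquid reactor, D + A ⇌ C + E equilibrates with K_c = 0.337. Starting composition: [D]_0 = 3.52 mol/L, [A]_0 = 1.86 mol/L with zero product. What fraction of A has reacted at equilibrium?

X = 0.491

Let X = conversion of A; extent ξ = 1.86·X mol/L.
Concentrations: [D] = 3.52 − 1.86X; [A] = 1.86 − 1.86X; [C] = 1.86X; [E] = 1.86X.
K_c = [C] [E] / ([D] [A]).
This equals 0.337 at X = 0.491 (the root in 0 < X < 1).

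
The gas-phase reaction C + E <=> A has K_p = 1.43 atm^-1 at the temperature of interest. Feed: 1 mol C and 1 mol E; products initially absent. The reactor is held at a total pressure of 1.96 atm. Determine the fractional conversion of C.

X = 0.487

Take 1 mol C as basis and let X be its fractional conversion, so ξ = X.
At extent ξ: n_C = 1 − X; n_E = 1 − X; n_A = X.
n_T = Σnᵢ = 2 − X.
y_i = n_i/n_T, p_i = y_i·P. K_p = p_A / (p_C p_E).
Equating to 1.43 atm^-1 and solving on 0 < X < 1: X = 0.487.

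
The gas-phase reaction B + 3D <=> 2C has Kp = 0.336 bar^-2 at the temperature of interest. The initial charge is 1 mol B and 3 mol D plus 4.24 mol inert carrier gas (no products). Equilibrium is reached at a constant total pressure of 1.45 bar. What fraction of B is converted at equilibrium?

Let X = conversion of B (basis 1 mol B); extent of reaction ξ = X.
Moles: n_B = 1 − X; n_D = 3 − 3X; n_C = 2X; n_I = 4.24 (inert).
Summing: n_T = 8.24 − 2X.
Mole fractions y_i = n_i/n_T; Kp = p_C^2 / (p_B p_D^3) with p_i = y_i·P.
Substituting and setting equal to 0.336 bar^-2 gives a polynomial in X; the root in (0,1) is X = 0.185.

X = 0.185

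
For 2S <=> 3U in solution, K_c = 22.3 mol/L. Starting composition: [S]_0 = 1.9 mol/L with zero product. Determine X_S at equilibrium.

X = 0.692

Let X = conversion of S; extent ξ = 1.9X/2 mol/L.
Concentrations: [S] = 1.9 − 1.9X; [U] = 2.85X.
K_c = [U]^3 / ([S]^2).
Equating to 22.3 mol/L: the physical root is X = 0.692.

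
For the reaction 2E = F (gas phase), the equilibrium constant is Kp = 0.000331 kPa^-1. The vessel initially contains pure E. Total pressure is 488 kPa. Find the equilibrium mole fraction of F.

Take 1 mol E as basis and let X be its fractional conversion, so ξ = 0.5X.
At extent ξ: n_E = 1 − X; n_F = 0.5X.
n_T = Σnᵢ = 1 − 0.5X.
With p_i = (n_i/n_T)P, Kp = p_F / (p_E^2).
Equating to 0.000331 kPa^-1 and solving on 0 < X < 1: X = 0.221.
Then n_F = 0.11, n_T = 0.89, so y_F = 0.124.

y_F = 0.124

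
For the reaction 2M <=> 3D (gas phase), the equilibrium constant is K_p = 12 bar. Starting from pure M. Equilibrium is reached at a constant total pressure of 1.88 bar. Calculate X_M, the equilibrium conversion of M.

X = 0.661

Let X = conversion of M (basis 1 mol M); extent of reaction ξ = 0.5X.
Moles: n_M = 1 − X; n_D = 1.5X.
Summing: n_T = 1 + 0.5X.
With p_i = (n_i/n_T)P, K_p = p_D^3 / (p_M^2).
Substituting and setting equal to 12 bar gives a polynomial in X; the root in (0,1) is X = 0.661.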